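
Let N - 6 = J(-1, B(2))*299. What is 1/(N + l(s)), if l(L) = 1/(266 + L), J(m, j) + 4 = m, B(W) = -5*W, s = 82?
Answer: -348/518171 ≈ -0.00067159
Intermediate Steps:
J(m, j) = -4 + m
N = -1489 (N = 6 + (-4 - 1)*299 = 6 - 5*299 = 6 - 1495 = -1489)
1/(N + l(s)) = 1/(-1489 + 1/(266 + 82)) = 1/(-1489 + 1/348) = 1/(-518171/348) = -348/518171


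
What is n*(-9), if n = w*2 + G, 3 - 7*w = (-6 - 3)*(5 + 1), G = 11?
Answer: -1719/7 ≈ -245.57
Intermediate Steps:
w = 57/7 (w = 3/7 - (-6 - 3)*(5 + 1)/7 = 3/7 - (-9)*6/7 = 3/7 - ⅐*(-54) = 3/7 + 54/7 = 57/7 ≈ 8.1429)
n = 191/7 (n = (57/7)*2 + 11 = 114/7 + 11 = 191/7 ≈ 27.286)
n*(-9) = (191/7)*(-9) = -1719/7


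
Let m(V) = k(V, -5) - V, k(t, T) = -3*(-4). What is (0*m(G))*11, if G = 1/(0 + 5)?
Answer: 0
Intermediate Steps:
k(t, T) = 12
G = ⅕ (G = 1/5 = ⅕ ≈ 0.20000)
m(V) = 12 - V
(0*m(G))*11 = (0*(12 - 1*⅕))*11 = (0*(12 - ⅕))*11 = (0*(59/5))*11 = 0*11 = 0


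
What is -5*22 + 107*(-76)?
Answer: -8242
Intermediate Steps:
-5*22 + 107*(-76) = -110 - 8132 = -8242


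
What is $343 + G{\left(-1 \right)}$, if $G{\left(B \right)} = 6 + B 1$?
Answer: $348$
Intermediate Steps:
$G{\left(B \right)} = 6 + B$
$343 + G{\left(-1 \right)} = 343 + \left(6 - 1\right) = 343 + 5 = 348$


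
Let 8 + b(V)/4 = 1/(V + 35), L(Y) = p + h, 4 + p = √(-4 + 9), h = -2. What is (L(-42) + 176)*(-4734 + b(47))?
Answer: -33218680/41 - 195404*√5/41 ≈ -8.2087e+5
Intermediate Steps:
p = -4 + √5 (p = -4 + √(-4 + 9) = -4 + √5 ≈ -1.7639)
L(Y) = -6 + √5 (L(Y) = (-4 + √5) - 2 = -6 + √5)
b(V) = -32 + 4/(35 + V) (b(V) = -32 + 4/(V + 35) = -32 + 4/(35 + V))
(L(-42) + 176)*(-4734 + b(47)) = ((-6 + √5) + 176)*(-4734 + 4*(-279 - 8*47)/(35 + 47)) = (170 + √5)*(-4734 + 4*(-279 - 376)/82) = (170 + √5)*(-4734 + 4*(1/82)*(-655)) = (170 + √5)*(-4734 - 1310/41) = (170 + √5)*(-195404/41) = -33218680/41 - 195404*√5/41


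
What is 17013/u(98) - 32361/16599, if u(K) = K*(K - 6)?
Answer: -3122663/49885528 ≈ -0.062597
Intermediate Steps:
u(K) = K*(-6 + K)
17013/u(98) - 32361/16599 = 17013/((98*(-6 + 98))) - 32361/16599 = 17013/((98*92)) - 32361*1/16599 = 17013/9016 - 10787/5533 = -3122663/49885528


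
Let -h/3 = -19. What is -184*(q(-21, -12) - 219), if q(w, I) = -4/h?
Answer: 2297608/57 ≈ 40309.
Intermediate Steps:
h = 57 (h = -3*(-19) = 57)
q(w, I) = -4/57
-184*(q(-21, -12) - 219) = -184*(-4/57 - 219) = -184*(-12487/57) = 2297608/57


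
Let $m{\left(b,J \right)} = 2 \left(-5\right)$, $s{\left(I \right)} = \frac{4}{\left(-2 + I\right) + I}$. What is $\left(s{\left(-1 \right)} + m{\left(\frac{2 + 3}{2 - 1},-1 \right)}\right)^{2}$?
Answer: $121$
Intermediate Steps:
$s{\left(I \right)} = \frac{4}{-2 + 2 I}$
$m{\left(b,J \right)} = -10$
$\left(s{\left(-1 \right)} + m{\left(\frac{2 + 3}{2 - 1},-1 \right)}\right)^{2} = \left(\frac{2}{-1 - 1} - 10\right)^{2} = \left(\frac{2}{-2} - 10\right)^{2} = \left(2 \left(- \frac{1}{2}\right) - 10\right)^{2} = \left(-1 - 10\right)^{2} = \left(-11\right)^{2} = 121$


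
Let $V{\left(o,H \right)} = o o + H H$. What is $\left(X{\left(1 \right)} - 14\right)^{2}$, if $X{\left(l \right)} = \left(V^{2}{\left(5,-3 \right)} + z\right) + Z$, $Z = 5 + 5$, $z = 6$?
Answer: $1340964$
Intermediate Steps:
$Z = 10$
$V{\left(o,H \right)} = H^{2} + o^{2}$ ($V{\left(o,H \right)} = o^{2} + H^{2} = H^{2} + o^{2}$)
$X{\left(l \right)} = 1172$ ($X{\left(l \right)} = \left(\left(\left(-3\right)^{2} + 5^{2}\right)^{2} + 6\right) + 10 = \left(\left(9 + 25\right)^{2} + 6\right) + 10 = \left(34^{2} + 6\right) + 10 = \left(1156 + 6\right) + 10 = 1162 + 10 = 1172$)
$\left(X{\left(1 \right)} - 14\right)^{2} = \left(1172 - 14\right)^{2} = 1158^{2} = 1340964$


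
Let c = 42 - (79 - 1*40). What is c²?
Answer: 9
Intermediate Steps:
c = 3 (c = 42 - (79 - 40) = 42 - 1*39 = 42 - 39 = 3)
c² = 3² = 9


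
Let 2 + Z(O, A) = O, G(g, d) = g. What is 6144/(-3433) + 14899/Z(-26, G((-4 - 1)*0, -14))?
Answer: -51320299/96124 ≈ -533.90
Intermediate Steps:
Z(O, A) = -2 + O
6144/(-3433) + 14899/Z(-26, G((-4 - 1)*0, -14)) = 6144/(-3433) + 14899/(-2 - 26) = 6144*(-1/3433) + 14899/(-28) = -6144/3433 + 14899*(-1/28) = -6144/3433 - 14899/28 = -51320299/96124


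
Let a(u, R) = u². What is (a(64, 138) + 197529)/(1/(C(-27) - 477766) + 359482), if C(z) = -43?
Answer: 96338239625/171763734937 ≈ 0.56088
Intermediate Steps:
(a(64, 138) + 197529)/(1/(C(-27) - 477766) + 359482) = (64² + 197529)/(1/(-43 - 477766) + 359482) = (4096 + 197529)/(1/(-477809) + 359482) = 201625/(-1/477809 + 359482) = 201625/(171763734937/477809) = 201625*(477809/171763734937) = 96338239625/171763734937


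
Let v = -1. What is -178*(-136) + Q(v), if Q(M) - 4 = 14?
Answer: 24226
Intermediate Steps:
Q(M) = 18 (Q(M) = 4 + 14 = 18)
-178*(-136) + Q(v) = -178*(-136) + 18 = 24208 + 18 = 24226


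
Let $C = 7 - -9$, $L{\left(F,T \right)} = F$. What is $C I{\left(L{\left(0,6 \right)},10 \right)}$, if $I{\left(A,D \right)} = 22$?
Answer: $352$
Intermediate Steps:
$C = 16$ ($C = 7 + 9 = 16$)
$C I{\left(L{\left(0,6 \right)},10 \right)} = 16 \cdot 22 = 352$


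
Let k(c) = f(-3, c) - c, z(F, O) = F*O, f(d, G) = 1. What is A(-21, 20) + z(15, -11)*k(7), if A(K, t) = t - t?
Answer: 990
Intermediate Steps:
A(K, t) = 0
k(c) = 1 - c
A(-21, 20) + z(15, -11)*k(7) = 0 + (15*(-11))*(1 - 1*7) = 0 - 165*(1 - 7) = 0 - 165*(-6) = 0 + 990 = 990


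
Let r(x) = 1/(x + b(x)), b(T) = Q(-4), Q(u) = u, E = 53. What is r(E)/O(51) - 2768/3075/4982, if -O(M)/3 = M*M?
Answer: -178942691/976237036425 ≈ -0.00018330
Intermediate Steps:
b(T) = -4
O(M) = -3*M² (O(M) = -3*M*M = -3*M²)
r(x) = 1/(-4 + x) (r(x) = 1/(x - 4) = 1/(-4 + x))
r(E)/O(51) - 2768/3075/4982 = 1/((-4 + 53)*((-3*51²))) - 2768/3075/4982 = 1/(49*((-3*2601))) - 2768*1/3075*(1/4982) = (1/49)/(-7803) - 2768/3075*1/4982 = (1/49)*(-1/7803) - 1384/7659825 = -1/382347 - 1384/7659825 = -178942691/976237036425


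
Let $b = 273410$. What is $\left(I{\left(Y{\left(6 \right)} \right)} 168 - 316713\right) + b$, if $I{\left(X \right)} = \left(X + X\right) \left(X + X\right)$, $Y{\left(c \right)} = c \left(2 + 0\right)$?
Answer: $53465$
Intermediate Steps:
$Y{\left(c \right)} = 2 c$ ($Y{\left(c \right)} = c 2 = 2 c$)
$I{\left(X \right)} = 4 X^{2}$ ($I{\left(X \right)} = 2 X 2 X = 4 X^{2}$)
$\left(I{\left(Y{\left(6 \right)} \right)} 168 - 316713\right) + b = \left(4 \left(2 \cdot 6\right)^{2} \cdot 168 - 316713\right) + 273410 = \left(4 \cdot 12^{2} \cdot 168 - 316713\right) + 273410 = \left(4 \cdot 144 \cdot 168 - 316713\right) + 273410 = \left(576 \cdot 168 - 316713\right) + 273410 = \left(96768 - 316713\right) + 273410 = -219945 + 273410 = 53465$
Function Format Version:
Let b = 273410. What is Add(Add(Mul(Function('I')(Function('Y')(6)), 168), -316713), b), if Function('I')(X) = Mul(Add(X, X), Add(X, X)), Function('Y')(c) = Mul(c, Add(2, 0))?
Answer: 53465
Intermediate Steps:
Function('Y')(c) = Mul(2, c) (Function('Y')(c) = Mul(c, 2) = Mul(2, c))
Function('I')(X) = Mul(4, Pow(X, 2)) (Function('I')(X) = Mul(Mul(2, X), Mul(2, X)) = Mul(4, Pow(X, 2)))
Add(Add(Mul(Function('I')(Function('Y')(6)), 168), -316713), b) = Add(Add(Mul(Mul(4, Pow(Mul(2, 6), 2)), 168), -316713), 273410) = Add(Add(Mul(Mul(4, Pow(12, 2)), 168), -316713), 273410) = Add(Add(Mul(Mul(4, 144), 168), -316713), 273410) = Add(Add(Mul(576, 168), -316713), 273410) = Add(Add(96768, -316713), 273410) = Add(-219945, 273410) = 53465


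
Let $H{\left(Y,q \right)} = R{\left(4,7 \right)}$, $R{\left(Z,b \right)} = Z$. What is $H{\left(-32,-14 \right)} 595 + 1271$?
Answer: $3651$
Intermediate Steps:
$H{\left(Y,q \right)} = 4$
$H{\left(-32,-14 \right)} 595 + 1271 = 4 \cdot 595 + 1271 = 2380 + 1271 = 3651$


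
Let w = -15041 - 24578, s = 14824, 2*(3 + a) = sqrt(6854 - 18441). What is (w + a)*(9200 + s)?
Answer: -951878928 + 12012*I*sqrt(11587) ≈ -9.5188e+8 + 1.293e+6*I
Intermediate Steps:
a = -3 + I*sqrt(11587)/2 (a = -3 + sqrt(6854 - 18441)/2 = -3 + sqrt(-11587)/2 = -3 + (I*sqrt(11587))/2 = -3 + I*sqrt(11587)/2 ≈ -3.0 + 53.821*I)
w = -39619
(w + a)*(9200 + s) = (-39619 + (-3 + I*sqrt(11587)/2))*(9200 + 14824) = (-39622 + I*sqrt(11587)/2)*24024 = -951878928 + 12012*I*sqrt(11587)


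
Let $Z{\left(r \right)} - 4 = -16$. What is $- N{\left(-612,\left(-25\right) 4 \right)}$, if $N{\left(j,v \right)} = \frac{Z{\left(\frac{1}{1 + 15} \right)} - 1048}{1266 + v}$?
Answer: $\frac{10}{11} \approx 0.90909$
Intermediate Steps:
$Z{\left(r \right)} = -12$ ($Z{\left(r \right)} = 4 - 16 = -12$)
$N{\left(j,v \right)} = - \frac{1060}{1266 + v}$ ($N{\left(j,v \right)} = \frac{-12 - 1048}{1266 + v} = - \frac{1060}{1266 + v}$)
$- N{\left(-612,\left(-25\right) 4 \right)} = - \frac{-1060}{1266 - 100} = - \frac{-1060}{1166} = \left(-1\right) \left(- \frac{10}{11}\right) = \frac{10}{11}$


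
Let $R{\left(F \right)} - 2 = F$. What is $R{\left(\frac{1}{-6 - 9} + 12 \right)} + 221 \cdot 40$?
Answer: $\frac{132809}{15} \approx 8853.9$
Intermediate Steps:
$R{\left(F \right)} = 2 + F$
$R{\left(\frac{1}{-6 - 9} + 12 \right)} + 221 \cdot 40 = \left(2 + \left(\frac{1}{-6 - 9} + 12\right)\right) + 221 \cdot 40 = \left(2 + \left(\frac{1}{-15} + 12\right)\right) + 8840 = \left(2 + \left(- \frac{1}{15} + 12\right)\right) + 8840 = \left(2 + \frac{179}{15}\right) + 8840 = \frac{209}{15} + 8840 = \frac{132809}{15}$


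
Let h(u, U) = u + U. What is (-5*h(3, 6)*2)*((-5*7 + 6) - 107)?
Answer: 12240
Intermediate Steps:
h(u, U) = U + u
(-5*h(3, 6)*2)*((-5*7 + 6) - 107) = (-5*(6 + 3)*2)*((-5*7 + 6) - 107) = (-5*9*2)*((-35 + 6) - 107) = (-45*2)*(-29 - 107) = -90*(-136) = 12240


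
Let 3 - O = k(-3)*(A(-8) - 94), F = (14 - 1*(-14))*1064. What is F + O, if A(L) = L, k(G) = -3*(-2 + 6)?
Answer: 28571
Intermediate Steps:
k(G) = -12 (k(G) = -3*4 = -12)
F = 29792 (F = (14 + 14)*1064 = 28*1064 = 29792)
O = -1221 (O = 3 - (-12)*(-8 - 94) = 3 - (-12)*(-102) = 3 - 1*1224 = 3 - 1224 = -1221)
F + O = 29792 - 1221 = 28571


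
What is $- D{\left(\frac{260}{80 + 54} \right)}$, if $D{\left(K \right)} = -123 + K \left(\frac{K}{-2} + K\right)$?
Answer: $\frac{543697}{4489} \approx 121.12$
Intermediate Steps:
$D{\left(K \right)} = -123 + \frac{K^{2}}{2}$ ($D{\left(K \right)} = -123 + K \left(K \left(- \frac{1}{2}\right) + K\right) = -123 + K \left(- \frac{K}{2} + K\right) = -123 + K \frac{K}{2} = -123 + \frac{K^{2}}{2}$)
$- D{\left(\frac{260}{80 + 54} \right)} = - (-123 + \frac{\left(\frac{260}{80 + 54}\right)^{2}}{2}) = - (-123 + \frac{\left(\frac{260}{134}\right)^{2}}{2}) = - (-123 + \frac{\left(260 \cdot \frac{1}{134}\right)^{2}}{2}) = - (-123 + \frac{\left(\frac{130}{67}\right)^{2}}{2}) = - (-123 + \frac{1}{2} \cdot \frac{16900}{4489}) = - (-123 + \frac{8450}{4489}) = \left(-1\right) \left(- \frac{543697}{4489}\right) = \frac{543697}{4489}$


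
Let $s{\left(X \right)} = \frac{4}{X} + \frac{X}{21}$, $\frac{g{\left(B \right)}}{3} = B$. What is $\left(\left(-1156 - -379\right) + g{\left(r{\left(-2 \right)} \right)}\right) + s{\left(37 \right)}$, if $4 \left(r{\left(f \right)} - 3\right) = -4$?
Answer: $- \frac{597614}{777} \approx -769.13$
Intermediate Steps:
$r{\left(f \right)} = 2$ ($r{\left(f \right)} = 3 + \frac{1}{4} \left(-4\right) = 3 - 1 = 2$)
$g{\left(B \right)} = 3 B$
$s{\left(X \right)} = \frac{4}{X} + \frac{X}{21}$ ($s{\left(X \right)} = \frac{4}{X} + X \frac{1}{21} = \frac{4}{X} + \frac{X}{21}$)
$\left(\left(-1156 - -379\right) + g{\left(r{\left(-2 \right)} \right)}\right) + s{\left(37 \right)} = \left(\left(-1156 - -379\right) + 3 \cdot 2\right) + \left(\frac{4}{37} + \frac{1}{21} \cdot 37\right) = \left(\left(-1156 + 379\right) + 6\right) + \left(4 \cdot \frac{1}{37} + \frac{37}{21}\right) = \left(-777 + 6\right) + \left(\frac{4}{37} + \frac{37}{21}\right) = -771 + \frac{1453}{777} = - \frac{597614}{777}$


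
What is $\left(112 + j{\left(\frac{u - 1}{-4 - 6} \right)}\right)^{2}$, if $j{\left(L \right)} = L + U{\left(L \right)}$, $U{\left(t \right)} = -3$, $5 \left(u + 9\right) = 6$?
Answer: $\frac{7546009}{625} \approx 12074.0$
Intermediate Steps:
$u = - \frac{39}{5}$ ($u = -9 + \frac{1}{5} \cdot 6 = -9 + \frac{6}{5} = - \frac{39}{5} \approx -7.8$)
$j{\left(L \right)} = -3 + L$ ($j{\left(L \right)} = L - 3 = -3 + L$)
$\left(112 + j{\left(\frac{u - 1}{-4 - 6} \right)}\right)^{2} = \left(112 - \left(3 - \frac{- \frac{39}{5} - 1}{-4 - 6}\right)\right)^{2} = \left(112 - \left(3 + \frac{44}{5 \left(-10\right)}\right)\right)^{2} = \left(112 - \frac{53}{25}\right)^{2} = \left(\frac{2747}{25}\right)^{2} = \frac{7546009}{625}$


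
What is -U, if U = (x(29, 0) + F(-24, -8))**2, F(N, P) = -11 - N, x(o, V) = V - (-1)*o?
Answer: -1764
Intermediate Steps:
x(o, V) = V + o
U = 1764 (U = ((0 + 29) + (-11 - 1*(-24)))**2 = (29 + (-11 + 24))**2 = (29 + 13)**2 = 42**2 = 1764)
-U = -1*1764 = -1764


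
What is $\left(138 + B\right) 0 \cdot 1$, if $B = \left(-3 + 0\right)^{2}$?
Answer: $0$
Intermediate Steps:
$B = 9$ ($B = \left(-3\right)^{2} = 9$)
$\left(138 + B\right) 0 \cdot 1 = \left(138 + 9\right) 0 \cdot 1 = 147 \cdot 0 = 0$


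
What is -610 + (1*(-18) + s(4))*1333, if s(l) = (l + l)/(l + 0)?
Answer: -21938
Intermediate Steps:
s(l) = 2 (s(l) = (2*l)/l = 2)
-610 + (1*(-18) + s(4))*1333 = -610 + (1*(-18) + 2)*1333 = -610 + (-18 + 2)*1333 = -610 - 16*1333 = -610 - 21328 = -21938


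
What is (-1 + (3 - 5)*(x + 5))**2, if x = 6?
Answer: 529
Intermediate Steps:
(-1 + (3 - 5)*(x + 5))**2 = (-1 + (3 - 5)*(6 + 5))**2 = (-1 - 2*11)**2 = (-1 - 22)**2 = (-23)**2 = 529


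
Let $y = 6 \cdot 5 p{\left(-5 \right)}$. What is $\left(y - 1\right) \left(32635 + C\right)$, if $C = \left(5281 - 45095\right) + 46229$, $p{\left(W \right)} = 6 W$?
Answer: $-35184050$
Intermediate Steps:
$y = -900$ ($y = 6 \cdot 5 \cdot 6 \left(-5\right) = 30 \left(-30\right) = -900$)
$C = 6415$ ($C = -39814 + 46229 = 6415$)
$\left(y - 1\right) \left(32635 + C\right) = \left(-900 - 1\right) \left(32635 + 6415\right) = \left(-900 - 1\right) 39050 = \left(-901\right) 39050 = -35184050$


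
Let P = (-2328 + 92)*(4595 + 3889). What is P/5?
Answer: -18970224/5 ≈ -3.7940e+6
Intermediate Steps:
P = -18970224 (P = -2236*8484 = -18970224)
P/5 = -18970224/5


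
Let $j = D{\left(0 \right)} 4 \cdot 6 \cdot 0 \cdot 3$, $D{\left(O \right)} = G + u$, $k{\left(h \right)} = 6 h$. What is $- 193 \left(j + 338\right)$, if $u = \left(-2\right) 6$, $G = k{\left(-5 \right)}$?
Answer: $-65234$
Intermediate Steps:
$G = -30$ ($G = 6 \left(-5\right) = -30$)
$u = -12$
$D{\left(O \right)} = -42$ ($D{\left(O \right)} = -30 - 12 = -42$)
$j = 0$ ($j = - 42 \cdot 4 \cdot 6 \cdot 0 \cdot 3 = - 42 \cdot 24 \cdot 0 \cdot 3 = \left(-42\right) 0 \cdot 3 = 0 \cdot 3 = 0$)
$- 193 \left(j + 338\right) = - 193 \left(0 + 338\right) = \left(-193\right) 338 = -65234$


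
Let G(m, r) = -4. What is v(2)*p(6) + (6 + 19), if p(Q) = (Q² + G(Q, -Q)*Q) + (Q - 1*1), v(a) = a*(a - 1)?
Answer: 59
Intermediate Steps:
v(a) = a*(-1 + a)
p(Q) = -1 + Q² - 3*Q (p(Q) = (Q² - 4*Q) + (Q - 1*1) = (Q² - 4*Q) + (Q - 1) = (Q² - 4*Q) + (-1 + Q) = -1 + Q² - 3*Q)
v(2)*p(6) + (6 + 19) = (2*(-1 + 2))*(-1 + 6² - 3*6) + (6 + 19) = (2*1)*(-1 + 36 - 18) + 25 = 2*17 + 25 = 34 + 25 = 59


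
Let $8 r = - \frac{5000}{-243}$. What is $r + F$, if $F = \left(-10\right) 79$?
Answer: $- \frac{191345}{243} \approx -787.43$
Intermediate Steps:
$r = \frac{625}{243}$ ($r = \frac{\left(-5000\right) \frac{1}{-243}}{8} = \frac{\left(-5000\right) \left(- \frac{1}{243}\right)}{8} = \frac{1}{8} \cdot \frac{5000}{243} = \frac{625}{243} \approx 2.572$)
$F = -790$
$r + F = \frac{625}{243} - 790 = - \frac{191345}{243}$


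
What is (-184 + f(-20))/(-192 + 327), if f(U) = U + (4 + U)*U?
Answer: 116/135 ≈ 0.85926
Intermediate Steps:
f(U) = U + U*(4 + U)
(-184 + f(-20))/(-192 + 327) = (-184 - 20*(5 - 20))/(-192 + 327) = (-184 - 20*(-15))/135 = (-184 + 300)*(1/135) = 116*(1/135) = 116/135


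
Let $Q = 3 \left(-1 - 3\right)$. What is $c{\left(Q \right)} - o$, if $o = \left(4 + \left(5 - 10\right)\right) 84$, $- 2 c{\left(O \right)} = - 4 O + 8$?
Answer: $56$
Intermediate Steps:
$Q = -12$ ($Q = 3 \left(-4\right) = -12$)
$c{\left(O \right)} = -4 + 2 O$ ($c{\left(O \right)} = - \frac{- 4 O + 8}{2} = - \frac{8 - 4 O}{2} = -4 + 2 O$)
$o = -84$ ($o = \left(4 - 5\right) 84 = \left(-1\right) 84 = -84$)
$c{\left(Q \right)} - o = \left(-4 + 2 \left(-12\right)\right) - -84 = \left(-4 - 24\right) + 84 = -28 + 84 = 56$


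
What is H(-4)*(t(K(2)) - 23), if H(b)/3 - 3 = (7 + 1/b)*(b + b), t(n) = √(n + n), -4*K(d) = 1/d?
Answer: 3519 - 153*I/2 ≈ 3519.0 - 76.5*I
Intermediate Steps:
K(d) = -1/(4*d)
t(n) = √2*√n (t(n) = √(2*n) = √2*√n)
H(b) = 9 + 6*b*(7 + 1/b) (H(b) = 9 + 3*((7 + 1/b)*(b + b)) = 9 + 3*((7 + 1/b)*(2*b)) = 9 + 3*(2*b*(7 + 1/b)) = 9 + 6*b*(7 + 1/b))
H(-4)*(t(K(2)) - 23) = (15 + 42*(-4))*(√2*√(-¼/2) - 23) = (15 - 168)*(√2*√(-¼*½) - 23) = -153*(√2*√(-⅛) - 23) = -153*(√2*(I*√2/4) - 23) = -153*(I/2 - 23) = -153*(-23 + I/2) = 3519 - 153*I/2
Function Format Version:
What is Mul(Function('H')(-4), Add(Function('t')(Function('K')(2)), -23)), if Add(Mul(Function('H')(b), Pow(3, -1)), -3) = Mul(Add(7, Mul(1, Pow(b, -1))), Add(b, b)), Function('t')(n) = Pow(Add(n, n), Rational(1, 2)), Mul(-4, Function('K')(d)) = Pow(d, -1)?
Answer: Add(3519, Mul(Rational(-153, 2), I)) ≈ Add(3519.0, Mul(-76.500, I))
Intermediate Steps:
Function('K')(d) = Mul(Rational(-1, 4), Pow(d, -1))
Function('t')(n) = Mul(Pow(2, Rational(1, 2)), Pow(n, Rational(1, 2))) (Function('t')(n) = Pow(Mul(2, n), Rational(1, 2)) = Mul(Pow(2, Rational(1, 2)), Pow(n, Rational(1, 2))))
Function('H')(b) = Add(9, Mul(6, b, Add(7, Pow(b, -1)))) (Function('H')(b) = Add(9, Mul(3, Mul(Add(7, Mul(1, Pow(b, -1))), Add(b, b)))) = Add(9, Mul(3, Mul(Add(7, Pow(b, -1)), Mul(2, b)))) = Add(9, Mul(3, Mul(2, b, Add(7, Pow(b, -1))))) = Add(9, Mul(6, b, Add(7, Pow(b, -1)))))
Mul(Function('H')(-4), Add(Function('t')(Function('K')(2)), -23)) = Mul(Add(15, Mul(42, -4)), Add(Mul(Pow(2, Rational(1, 2)), Pow(Mul(Rational(-1, 4), Pow(2, -1)), Rational(1, 2))), -23)) = Mul(Add(15, -168), Add(Mul(Pow(2, Rational(1, 2)), Pow(Mul(Rational(-1, 4), Rational(1, 2)), Rational(1, 2))), -23)) = Mul(-153, Add(Mul(Pow(2, Rational(1, 2)), Pow(Rational(-1, 8), Rational(1, 2))), -23)) = Mul(-153, Add(Mul(Pow(2, Rational(1, 2)), Mul(Rational(1, 4), I, Pow(2, Rational(1, 2)))), -23)) = Mul(-153, Add(Mul(Rational(1, 2), I), -23)) = Mul(-153, Add(-23, Mul(Rational(1, 2), I))) = Add(3519, Mul(Rational(-153, 2), I))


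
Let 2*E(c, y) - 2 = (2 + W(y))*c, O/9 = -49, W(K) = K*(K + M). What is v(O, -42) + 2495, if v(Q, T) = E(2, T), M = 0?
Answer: 4262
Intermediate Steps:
W(K) = K**2 (W(K) = K*(K + 0) = K*K = K**2)
O = -441 (O = 9*(-49) = -441)
E(c, y) = 1 + c*(2 + y**2)/2 (E(c, y) = 1 + ((2 + y**2)*c)/2 = 1 + (c*(2 + y**2))/2 = 1 + c*(2 + y**2)/2)
v(Q, T) = 3 + T**2 (v(Q, T) = 1 + 2 + (1/2)*2*T**2 = 1 + 2 + T**2 = 3 + T**2)
v(O, -42) + 2495 = (3 + (-42)**2) + 2495 = (3 + 1764) + 2495 = 1767 + 2495 = 4262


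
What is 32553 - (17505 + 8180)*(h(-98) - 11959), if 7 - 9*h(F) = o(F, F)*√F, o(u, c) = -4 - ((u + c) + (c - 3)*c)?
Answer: 2764615417/9 - 1745090270*I*√2/9 ≈ 3.0718e+8 - 2.7421e+8*I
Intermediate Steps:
o(u, c) = -4 - c - u - c*(-3 + c) (o(u, c) = -4 - ((c + u) + (-3 + c)*c) = -4 - ((c + u) + c*(-3 + c)) = -4 - (c + u + c*(-3 + c)) = -4 + (-c - u - c*(-3 + c)) = -4 - c - u - c*(-3 + c))
h(F) = 7/9 - √F*(-4 + F - F²)/9 (h(F) = 7/9 - (-4 - F - F² + 2*F)*√F/9 = 7/9 - (-4 + F - F²)*√F/9 = 7/9 - √F*(-4 + F - F²)/9)
32553 - (17505 + 8180)*(h(-98) - 11959) = 32553 - (17505 + 8180)*((7/9 + √(-98)*(4 + (-98)² - 1*(-98))/9) - 11959) = 32553 - 25685*((7/9 + (7*I*√2)*(4 + 9604 + 98)/9) - 11959) = 32553 - 25685*((7/9 + (⅑)*(7*I*√2)*9706) - 11959) = 32553 - 25685*((7/9 + 67942*I*√2/9) - 11959) = 32553 - 25685*(-107624/9 + 67942*I*√2/9) = 32553 - (-2764322440/9 + 1745090270*I*√2/9) = 32553 + (2764322440/9 - 1745090270*I*√2/9) = 2764615417/9 - 1745090270*I*√2/9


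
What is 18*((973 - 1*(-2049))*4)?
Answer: 217584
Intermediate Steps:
18*((973 - 1*(-2049))*4) = 18*((973 + 2049)*4) = 18*(3022*4) = 18*12088 = 217584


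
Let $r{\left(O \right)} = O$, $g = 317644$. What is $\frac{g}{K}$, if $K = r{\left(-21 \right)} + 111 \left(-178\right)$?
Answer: $- \frac{317644}{19779} \approx -16.06$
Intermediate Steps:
$K = -19779$ ($K = -21 + 111 \left(-178\right) = -21 - 19758 = -19779$)
$\frac{g}{K} = \frac{317644}{-19779} = 317644 \left(- \frac{1}{19779}\right) = - \frac{317644}{19779}$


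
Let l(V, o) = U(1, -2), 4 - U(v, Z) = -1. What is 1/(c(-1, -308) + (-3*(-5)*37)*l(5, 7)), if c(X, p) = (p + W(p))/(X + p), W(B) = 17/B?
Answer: 31724/88065727 ≈ 0.00036023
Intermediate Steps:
U(v, Z) = 5 (U(v, Z) = 4 - 1*(-1) = 4 + 1 = 5)
l(V, o) = 5
c(X, p) = (p + 17/p)/(X + p)
1/(c(-1, -308) + (-3*(-5)*37)*l(5, 7)) = 1/((17 + (-308)²)/((-308)*(-1 - 308)) + (-3*(-5)*37)*5) = 1/(-1/308*(17 + 94864)/(-309) + (15*37)*5) = 1/(-1/308*(-1/309)*94881 + 555*5) = 1/(31627/31724 + 2775) = 1/(88065727/31724) = 31724/88065727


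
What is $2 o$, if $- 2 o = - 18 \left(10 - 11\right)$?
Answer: $-18$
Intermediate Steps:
$o = -9$ ($o = - \frac{\left(-18\right) \left(10 - 11\right)}{2} = - \frac{\left(-18\right) \left(-1\right)}{2} = \left(- \frac{1}{2}\right) 18 = -9$)
$2 o = 2 \left(-9\right) = -18$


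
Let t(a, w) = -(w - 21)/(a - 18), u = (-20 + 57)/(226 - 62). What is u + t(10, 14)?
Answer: -213/328 ≈ -0.64939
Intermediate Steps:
u = 37/164 ≈ 0.22561
t(a, w) = -(-21 + w)/(-18 + a)
u + t(10, 14) = 37/164 + (21 - 1*14)/(-18 + 10) = 37/164 + (21 - 14)/(-8) = 37/164 - ⅛*7 = 37/164 - 7/8 = -213/328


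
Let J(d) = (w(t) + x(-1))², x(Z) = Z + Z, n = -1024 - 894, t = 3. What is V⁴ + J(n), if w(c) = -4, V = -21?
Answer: 194517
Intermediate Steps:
n = -1918
x(Z) = 2*Z
J(d) = 36 (J(d) = (-4 + 2*(-1))² = (-4 - 2)² = (-6)² = 36)
V⁴ + J(n) = (-21)⁴ + 36 = 194481 + 36 = 194517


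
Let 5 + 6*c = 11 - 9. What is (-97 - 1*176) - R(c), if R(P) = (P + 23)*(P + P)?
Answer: -501/2 ≈ -250.50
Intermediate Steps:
c = -1/2 (c = -5/6 + (11 - 9)/6 = -5/6 + (1/6)*2 = -5/6 + 1/3 = -1/2 ≈ -0.50000)
R(P) = 2*P*(23 + P) (R(P) = (23 + P)*(2*P) = 2*P*(23 + P))
(-97 - 1*176) - R(c) = (-97 - 1*176) - 2*(-1)*(23 - 1/2)/2 = (-97 - 176) - 2*(-1)*45/(2*2) = -273 - 1*(-45/2) = -273 + 45/2 = -501/2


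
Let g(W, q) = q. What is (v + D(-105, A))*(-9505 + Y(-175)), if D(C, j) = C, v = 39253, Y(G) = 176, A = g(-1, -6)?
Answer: -365211692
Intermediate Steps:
A = -6
(v + D(-105, A))*(-9505 + Y(-175)) = (39253 - 105)*(-9505 + 176) = 39148*(-9329) = -365211692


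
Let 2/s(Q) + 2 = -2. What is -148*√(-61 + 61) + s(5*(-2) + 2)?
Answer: -½ ≈ -0.50000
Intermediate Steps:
s(Q) = -½ (s(Q) = 2/(-2 - 2) = 2/(-4) = 2*(-¼) = -½)
-148*√(-61 + 61) + s(5*(-2) + 2) = -148*√(-61 + 61) - ½ = -148*√0 - ½ = -148*0 - ½ = 0 - ½ = -½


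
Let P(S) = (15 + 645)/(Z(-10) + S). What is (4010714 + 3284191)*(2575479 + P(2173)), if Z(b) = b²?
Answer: 42704843858844435/2273 ≈ 1.8788e+13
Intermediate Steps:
P(S) = 660/(100 + S) (P(S) = (15 + 645)/((-10)² + S) = 660/(100 + S))
(4010714 + 3284191)*(2575479 + P(2173)) = (4010714 + 3284191)*(2575479 + 660/(100 + 2173)) = 7294905*(2575479 + 660/2273) = 7294905*(5854064427/2273) = 42704843858844435/2273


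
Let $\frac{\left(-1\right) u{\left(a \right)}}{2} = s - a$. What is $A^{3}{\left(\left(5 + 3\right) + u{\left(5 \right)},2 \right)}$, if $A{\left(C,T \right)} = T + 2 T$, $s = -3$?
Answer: $216$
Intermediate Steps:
$u{\left(a \right)} = 6 + 2 a$ ($u{\left(a \right)} = - 2 \left(-3 - a\right) = 6 + 2 a$)
$A{\left(C,T \right)} = 3 T$
$A^{3}{\left(\left(5 + 3\right) + u{\left(5 \right)},2 \right)} = \left(3 \cdot 2\right)^{3} = 6^{3} = 216$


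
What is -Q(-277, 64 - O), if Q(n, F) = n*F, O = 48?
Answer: 4432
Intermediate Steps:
Q(n, F) = F*n
-Q(-277, 64 - O) = -(64 - 1*48)*(-277) = -(64 - 48)*(-277) = -16*(-277) = -1*(-4432) = 4432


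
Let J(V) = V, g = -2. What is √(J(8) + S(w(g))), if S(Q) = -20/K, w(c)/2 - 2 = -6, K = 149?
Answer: 2*√43657/149 ≈ 2.8046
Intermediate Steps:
w(c) = -8 (w(c) = 4 + 2*(-6) = 4 - 12 = -8)
S(Q) = -20/149
√(J(8) + S(w(g))) = √(8 - 20/149) = √(1172/149) = 2*√43657/149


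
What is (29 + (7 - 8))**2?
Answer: 784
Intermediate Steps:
(29 + (7 - 8))**2 = (29 - 1)**2 = 28**2 = 784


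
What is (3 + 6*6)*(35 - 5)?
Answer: 1170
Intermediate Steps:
(3 + 6*6)*(35 - 5) = (3 + 36)*30 = 39*30 = 1170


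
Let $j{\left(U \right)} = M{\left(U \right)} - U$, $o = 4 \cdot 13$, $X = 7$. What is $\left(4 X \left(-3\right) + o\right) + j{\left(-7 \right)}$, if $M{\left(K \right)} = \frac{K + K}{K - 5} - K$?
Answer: $- \frac{101}{6} \approx -16.833$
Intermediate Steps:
$o = 52$
$M{\left(K \right)} = - K + \frac{2 K}{-5 + K}$ ($M{\left(K \right)} = \frac{2 K}{-5 + K} - K = - K + \frac{2 K}{-5 + K}$)
$j{\left(U \right)} = - U + \frac{U \left(7 - U\right)}{-5 + U}$ ($j{\left(U \right)} = \frac{U \left(7 - U\right)}{-5 + U} - U = - U + \frac{U \left(7 - U\right)}{-5 + U}$)
$\left(4 X \left(-3\right) + o\right) + j{\left(-7 \right)} = \left(4 \cdot 7 \left(-3\right) + 52\right) + 2 \left(-7\right) \frac{1}{-5 - 7} \left(6 - -7\right) = \left(28 \left(-3\right) + 52\right) + 2 \left(-7\right) \frac{1}{-12} \left(6 + 7\right) = \left(-84 + 52\right) + 2 \left(-7\right) \left(- \frac{1}{12}\right) 13 = -32 + \frac{91}{6} = - \frac{101}{6}$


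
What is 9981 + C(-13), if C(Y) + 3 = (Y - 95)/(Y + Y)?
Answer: 129768/13 ≈ 9982.2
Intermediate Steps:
C(Y) = -3 + (-95 + Y)/(2*Y) (C(Y) = -3 + (Y - 95)/(Y + Y) = -3 + (-95 + Y)/((2*Y)) = -3 + (-95 + Y)*(1/(2*Y)) = -3 + (-95 + Y)/(2*Y))
9981 + C(-13) = 9981 + (5/2)*(-19 - 1*(-13))/(-13) = 9981 + (5/2)*(-1/13)*(-19 + 13) = 9981 + (5/2)*(-1/13)*(-6) = 9981 + 15/13 = 129768/13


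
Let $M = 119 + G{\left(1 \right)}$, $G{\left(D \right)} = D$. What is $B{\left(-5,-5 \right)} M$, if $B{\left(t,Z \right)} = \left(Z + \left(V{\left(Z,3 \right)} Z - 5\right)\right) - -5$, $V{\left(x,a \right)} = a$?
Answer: $-2400$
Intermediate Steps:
$B{\left(t,Z \right)} = 4 Z$ ($B{\left(t,Z \right)} = \left(Z + \left(3 Z - 5\right)\right) - -5 = \left(Z + \left(-5 + 3 Z\right)\right) + 5 = \left(-5 + 4 Z\right) + 5 = 4 Z$)
$M = 120$ ($M = 119 + 1 = 120$)
$B{\left(-5,-5 \right)} M = 4 \left(-5\right) 120 = \left(-20\right) 120 = -2400$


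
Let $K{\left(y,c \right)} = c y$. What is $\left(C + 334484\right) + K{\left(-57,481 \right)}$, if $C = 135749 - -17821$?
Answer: $460637$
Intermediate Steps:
$C = 153570$ ($C = 135749 + 17821 = 153570$)
$\left(C + 334484\right) + K{\left(-57,481 \right)} = \left(153570 + 334484\right) + 481 \left(-57\right) = 488054 - 27417 = 460637$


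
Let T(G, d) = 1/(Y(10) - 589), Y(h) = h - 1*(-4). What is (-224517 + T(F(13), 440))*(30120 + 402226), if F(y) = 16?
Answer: -55814690889496/575 ≈ -9.7069e+10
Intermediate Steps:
Y(h) = 4 + h (Y(h) = h + 4 = 4 + h)
T(G, d) = -1/575 (T(G, d) = 1/((4 + 10) - 589) = 1/(14 - 589) = 1/(-575) = -1/575)
(-224517 + T(F(13), 440))*(30120 + 402226) = (-224517 - 1/575)*(30120 + 402226) = -129097276/575*432346 = -55814690889496/575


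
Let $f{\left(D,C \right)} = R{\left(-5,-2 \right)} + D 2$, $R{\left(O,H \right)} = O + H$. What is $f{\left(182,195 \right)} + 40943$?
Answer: $41300$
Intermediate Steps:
$R{\left(O,H \right)} = H + O$
$f{\left(D,C \right)} = -7 + 2 D$ ($f{\left(D,C \right)} = \left(-2 - 5\right) + D 2 = -7 + 2 D$)
$f{\left(182,195 \right)} + 40943 = \left(-7 + 2 \cdot 182\right) + 40943 = \left(-7 + 364\right) + 40943 = 357 + 40943 = 41300$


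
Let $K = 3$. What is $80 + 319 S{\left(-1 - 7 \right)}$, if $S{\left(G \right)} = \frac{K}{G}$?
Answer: $- \frac{317}{8} \approx -39.625$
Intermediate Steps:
$S{\left(G \right)} = \frac{3}{G}$
$80 + 319 S{\left(-1 - 7 \right)} = 80 + 319 \frac{3}{-1 - 7} = 80 + 319 \frac{3}{-8} = 80 + 319 \cdot 3 \left(- \frac{1}{8}\right) = 80 + 319 \left(- \frac{3}{8}\right) = 80 - \frac{957}{8} = - \frac{317}{8}$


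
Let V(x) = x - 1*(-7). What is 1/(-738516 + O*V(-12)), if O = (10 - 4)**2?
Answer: -1/738696 ≈ -1.3537e-6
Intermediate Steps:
V(x) = 7 + x (V(x) = x + 7 = 7 + x)
O = 36 (O = 6**2 = 36)
1/(-738516 + O*V(-12)) = 1/(-738516 + 36*(7 - 12)) = 1/(-738516 + 36*(-5)) = 1/(-738516 - 180) = 1/(-738696) = -1/738696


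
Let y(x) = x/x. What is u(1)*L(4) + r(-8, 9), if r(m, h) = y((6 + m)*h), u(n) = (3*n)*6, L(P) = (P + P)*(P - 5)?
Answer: -143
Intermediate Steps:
L(P) = 2*P*(-5 + P) (L(P) = (2*P)*(-5 + P) = 2*P*(-5 + P))
u(n) = 18*n
y(x) = 1
r(m, h) = 1
u(1)*L(4) + r(-8, 9) = (18*1)*(2*4*(-5 + 4)) + 1 = 18*(2*4*(-1)) + 1 = 18*(-8) + 1 = -144 + 1 = -143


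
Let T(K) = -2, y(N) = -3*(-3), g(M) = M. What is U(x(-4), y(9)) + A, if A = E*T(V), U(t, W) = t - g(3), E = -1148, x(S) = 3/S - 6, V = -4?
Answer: 9145/4 ≈ 2286.3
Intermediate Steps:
x(S) = -6 + 3/S
y(N) = 9
U(t, W) = -3 + t (U(t, W) = t - 1*3 = t - 3 = -3 + t)
A = 2296 (A = -1148*(-2) = 2296)
U(x(-4), y(9)) + A = (-3 + (-6 + 3/(-4))) + 2296 = (-3 + (-6 + 3*(-1/4))) + 2296 = (-3 + (-6 - 3/4)) + 2296 = (-3 - 27/4) + 2296 = -39/4 + 2296 = 9145/4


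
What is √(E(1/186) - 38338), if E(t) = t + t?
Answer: I*√331585269/93 ≈ 195.8*I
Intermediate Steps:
E(t) = 2*t
√(E(1/186) - 38338) = √(2/186 - 38338) = √(2*(1/186) - 38338) = √(1/93 - 38338) = √(-3565433/93) = I*√331585269/93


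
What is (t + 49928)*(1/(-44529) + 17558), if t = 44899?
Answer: 24713186281229/14843 ≈ 1.6650e+9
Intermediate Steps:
(t + 49928)*(1/(-44529) + 17558) = (44899 + 49928)*(1/(-44529) + 17558) = 94827*(-1/44529 + 17558) = 94827*(781840181/44529) = 24713186281229/14843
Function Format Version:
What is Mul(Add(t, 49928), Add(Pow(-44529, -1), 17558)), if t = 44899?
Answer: Rational(24713186281229, 14843) ≈ 1.6650e+9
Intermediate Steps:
Mul(Add(t, 49928), Add(Pow(-44529, -1), 17558)) = Mul(Add(44899, 49928), Add(Pow(-44529, -1), 17558)) = Mul(94827, Add(Rational(-1, 44529), 17558)) = Mul(94827, Rational(781840181, 44529)) = Rational(24713186281229, 14843)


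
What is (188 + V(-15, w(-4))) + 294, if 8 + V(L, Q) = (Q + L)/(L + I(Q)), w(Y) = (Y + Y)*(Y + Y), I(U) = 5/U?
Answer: 449534/955 ≈ 470.72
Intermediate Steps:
w(Y) = 4*Y² (w(Y) = (2*Y)*(2*Y) = 4*Y²)
V(L, Q) = -8 + (L + Q)/(L + 5/Q) (V(L, Q) = -8 + (Q + L)/(L + 5/Q) = -8 + (L + Q)/(L + 5/Q))
(188 + V(-15, w(-4))) + 294 = (188 + (-40 - 4*(-4)²*(-4*(-4)² + 7*(-15)))/(5 - 60*(-4)²)) + 294 = (188 + (-40 - 4*16*(-4*16 - 105))/(5 - 60*16)) + 294 = (188 + (-40 - 1*64*(-1*64 - 105))/(5 - 15*64)) + 294 = (188 + (-40 - 1*64*(-64 - 105))/(5 - 960)) + 294 = (188 + (-40 - 1*64*(-169))/(-955)) + 294 = (188 - (-40 + 10816)/955) + 294 = (188 - 1/955*10776) + 294 = (188 - 10776/955) + 294 = 168764/955 + 294 = 449534/955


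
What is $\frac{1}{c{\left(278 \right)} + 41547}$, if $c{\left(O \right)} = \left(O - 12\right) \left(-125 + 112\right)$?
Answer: $\frac{1}{38089} \approx 2.6254 \cdot 10^{-5}$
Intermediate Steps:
$c{\left(O \right)} = 156 - 13 O$ ($c{\left(O \right)} = \left(-12 + O\right) \left(-13\right) = 156 - 13 O$)
$\frac{1}{c{\left(278 \right)} + 41547} = \frac{1}{\left(156 - 3614\right) + 41547} = \frac{1}{-3458 + 41547} = \frac{1}{38089}$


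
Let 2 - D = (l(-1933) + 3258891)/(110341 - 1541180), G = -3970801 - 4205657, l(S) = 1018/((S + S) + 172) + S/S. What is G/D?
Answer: -21608413143319914/11304692281 ≈ -1.9115e+6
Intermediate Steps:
l(S) = 1 + 1018/(172 + 2*S) (l(S) = 1018/(2*S + 172) + 1 = 1018/(172 + 2*S) + 1 = 1 + 1018/(172 + 2*S))
G = -8176458
D = 11304692281/2642759633 (D = 2 - ((595 - 1933)/(86 - 1933) + 3258891)/(110341 - 1541180) = 2 - (-1338/(-1847) + 3258891)/(-1430839) = 2 - (-1/1847*(-1338) + 3258891)*(-1)/1430839 = 2 - (1338/1847 + 3258891)*(-1)/1430839 = 2 - 6019173015*(-1)/(1847*1430839) = 2 - 1*(-6019173015/2642759633) = 2 + 6019173015/2642759633 = 11304692281/2642759633 ≈ 4.2776)
G/D = -8176458/11304692281/2642759633 = -8176458*2642759633/11304692281 = -21608413143319914/11304692281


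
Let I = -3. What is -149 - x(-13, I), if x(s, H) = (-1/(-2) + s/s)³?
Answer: -1219/8 ≈ -152.38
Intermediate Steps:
x(s, H) = 27/8 (x(s, H) = (-1*(-½) + 1)³ = (½ + 1)³ = (3/2)³ = 27/8)
-149 - x(-13, I) = -149 - 1*27/8 = -149 - 27/8 = -1219/8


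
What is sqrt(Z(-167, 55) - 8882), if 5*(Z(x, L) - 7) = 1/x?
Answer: I*sqrt(6187872710)/835 ≈ 94.207*I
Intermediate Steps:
Z(x, L) = 7 + 1/(5*x)
sqrt(Z(-167, 55) - 8882) = sqrt((7 + (1/5)/(-167)) - 8882) = sqrt((7 + (1/5)*(-1/167)) - 8882) = sqrt((7 - 1/835) - 8882) = sqrt(5844/835 - 8882) = sqrt(-7410626/835) = I*sqrt(6187872710)/835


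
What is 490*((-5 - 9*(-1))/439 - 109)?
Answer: -23445030/439 ≈ -53406.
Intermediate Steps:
490*((-5 - 9*(-1))/439 - 109) = 490*((-5 + 9)*(1/439) - 109) = 490*(4*(1/439) - 109) = 490*(4/439 - 109) = 490*(-47847/439) = -23445030/439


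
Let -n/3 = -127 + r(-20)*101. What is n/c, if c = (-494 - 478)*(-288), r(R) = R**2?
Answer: -40273/93312 ≈ -0.43159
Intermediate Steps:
c = 279936 (c = -972*(-288) = 279936)
n = -120819 (n = -3*(-127 + (-20)**2*101) = -3*(-127 + 400*101) = -3*(-127 + 40400) = -3*40273 = -120819)
n/c = -120819/279936 = -120819*1/279936 = -40273/93312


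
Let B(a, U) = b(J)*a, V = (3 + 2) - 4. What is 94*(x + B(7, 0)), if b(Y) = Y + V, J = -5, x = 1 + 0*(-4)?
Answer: -2538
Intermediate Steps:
x = 1 (x = 1 + 0 = 1)
V = 1 (V = 5 - 4 = 1)
b(Y) = 1 + Y (b(Y) = Y + 1 = 1 + Y)
B(a, U) = -4*a (B(a, U) = (1 - 5)*a = -4*a)
94*(x + B(7, 0)) = 94*(1 - 4*7) = 94*(1 - 28) = 94*(-27) = -2538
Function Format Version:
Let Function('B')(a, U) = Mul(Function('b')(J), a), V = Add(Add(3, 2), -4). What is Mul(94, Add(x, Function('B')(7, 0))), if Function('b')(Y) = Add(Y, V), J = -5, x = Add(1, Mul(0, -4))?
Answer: -2538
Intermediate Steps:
x = 1 (x = Add(1, 0) = 1)
V = 1 (V = Add(5, -4) = 1)
Function('b')(Y) = Add(1, Y) (Function('b')(Y) = Add(Y, 1) = Add(1, Y))
Function('B')(a, U) = Mul(-4, a) (Function('B')(a, U) = Mul(Add(1, -5), a) = Mul(-4, a))
Mul(94, Add(x, Function('B')(7, 0))) = Mul(94, Add(1, Mul(-4, 7))) = Mul(94, Add(1, -28)) = Mul(94, -27) = -2538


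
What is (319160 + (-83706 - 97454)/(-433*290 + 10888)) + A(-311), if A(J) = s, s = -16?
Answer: 18300126684/57341 ≈ 3.1915e+5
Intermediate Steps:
A(J) = -16
(319160 + (-83706 - 97454)/(-433*290 + 10888)) + A(-311) = (319160 + (-83706 - 97454)/(-433*290 + 10888)) - 16 = (319160 - 181160/(-125570 + 10888)) - 16 = (319160 - 181160/(-114682)) - 16 = (319160 - 181160*(-1/114682)) - 16 = (319160 + 90580/57341) - 16 = 18301044140/57341 - 16 = 18300126684/57341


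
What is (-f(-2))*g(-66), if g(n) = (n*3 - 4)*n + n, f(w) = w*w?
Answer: -53064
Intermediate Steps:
f(w) = w**2
g(n) = n + n*(-4 + 3*n) (g(n) = (3*n - 4)*n + n = (-4 + 3*n)*n + n = n*(-4 + 3*n) + n = n + n*(-4 + 3*n))
(-f(-2))*g(-66) = (-1*(-2)**2)*(3*(-66)*(-1 - 66)) = (-1*4)*(3*(-66)*(-67)) = -4*13266 = -53064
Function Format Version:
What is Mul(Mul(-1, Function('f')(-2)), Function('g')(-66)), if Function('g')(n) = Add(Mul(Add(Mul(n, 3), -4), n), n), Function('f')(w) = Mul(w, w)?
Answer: -53064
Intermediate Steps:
Function('f')(w) = Pow(w, 2)
Function('g')(n) = Add(n, Mul(n, Add(-4, Mul(3, n)))) (Function('g')(n) = Add(Mul(Add(Mul(3, n), -4), n), n) = Add(Mul(Add(-4, Mul(3, n)), n), n) = Add(Mul(n, Add(-4, Mul(3, n))), n) = Add(n, Mul(n, Add(-4, Mul(3, n)))))
Mul(Mul(-1, Function('f')(-2)), Function('g')(-66)) = Mul(Mul(-1, Pow(-2, 2)), Mul(3, -66, Add(-1, -66))) = Mul(Mul(-1, 4), Mul(3, -66, -67)) = Mul(-4, 13266) = -53064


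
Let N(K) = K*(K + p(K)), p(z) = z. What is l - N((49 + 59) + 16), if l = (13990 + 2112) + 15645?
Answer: 995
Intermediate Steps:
N(K) = 2*K**2 (N(K) = K*(K + K) = K*(2*K) = 2*K**2)
l = 31747 (l = 16102 + 15645 = 31747)
l - N((49 + 59) + 16) = 31747 - 2*((49 + 59) + 16)**2 = 31747 - 2*(108 + 16)**2 = 31747 - 2*124**2 = 31747 - 2*15376 = 31747 - 1*30752 = 31747 - 30752 = 995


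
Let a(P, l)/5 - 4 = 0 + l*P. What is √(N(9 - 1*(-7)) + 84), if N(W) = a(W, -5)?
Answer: 2*I*√74 ≈ 17.205*I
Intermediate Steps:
a(P, l) = 20 + 5*P*l (a(P, l) = 20 + 5*(0 + l*P) = 20 + 5*(0 + P*l) = 20 + 5*(P*l) = 20 + 5*P*l)
N(W) = 20 - 25*W (N(W) = 20 + 5*W*(-5) = 20 - 25*W)
√(N(9 - 1*(-7)) + 84) = √((20 - 25*(9 - 1*(-7))) + 84) = √((20 - 25*(9 + 7)) + 84) = √((20 - 25*16) + 84) = √((20 - 400) + 84) = √(-380 + 84) = √(-296) = 2*I*√74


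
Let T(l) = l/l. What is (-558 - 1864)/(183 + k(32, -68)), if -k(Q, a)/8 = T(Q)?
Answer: -346/25 ≈ -13.840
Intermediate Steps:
T(l) = 1
k(Q, a) = -8 (k(Q, a) = -8*1 = -8)
(-558 - 1864)/(183 + k(32, -68)) = (-558 - 1864)/(183 - 8) = -2422/175 = -2422*1/175 = -346/25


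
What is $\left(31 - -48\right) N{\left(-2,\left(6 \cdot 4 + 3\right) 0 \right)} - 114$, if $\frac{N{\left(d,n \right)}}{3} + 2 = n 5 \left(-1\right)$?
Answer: $-588$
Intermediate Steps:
$N{\left(d,n \right)} = -6 - 15 n$ ($N{\left(d,n \right)} = -6 + 3 n 5 \left(-1\right) = -6 + 3 \cdot 5 n \left(-1\right) = -6 + 3 \left(- 5 n\right) = -6 - 15 n$)
$\left(31 - -48\right) N{\left(-2,\left(6 \cdot 4 + 3\right) 0 \right)} - 114 = \left(31 - -48\right) \left(-6 - 15 \left(6 \cdot 4 + 3\right) 0\right) - 114 = \left(31 + 48\right) \left(-6 - 15 \left(24 + 3\right) 0\right) - 114 = 79 \left(-6 - 15 \cdot 27 \cdot 0\right) - 114 = 79 \left(-6 - 0\right) - 114 = 79 \left(-6 + 0\right) - 114 = 79 \left(-6\right) - 114 = -474 - 114 = -588$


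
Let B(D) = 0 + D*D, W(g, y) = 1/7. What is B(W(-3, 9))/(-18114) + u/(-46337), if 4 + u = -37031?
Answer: 32871701173/41128072482 ≈ 0.79925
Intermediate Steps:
W(g, y) = ⅐
u = -37035 (u = -4 - 37031 = -37035)
B(D) = D² (B(D) = 0 + D² = D²)
B(W(-3, 9))/(-18114) + u/(-46337) = (⅐)²/(-18114) - 37035/(-46337) = (1/49)*(-1/18114) - 37035*(-1/46337) = -1/887586 + 37035/46337 = 32871701173/41128072482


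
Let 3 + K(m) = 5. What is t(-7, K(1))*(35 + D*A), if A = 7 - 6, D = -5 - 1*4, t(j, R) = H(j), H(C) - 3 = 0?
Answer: 78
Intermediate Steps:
H(C) = 3 (H(C) = 3 + 0 = 3)
K(m) = 2 (K(m) = -3 + 5 = 2)
t(j, R) = 3
D = -9 (D = -5 - 4 = -9)
A = 1
t(-7, K(1))*(35 + D*A) = 3*(35 - 9*1) = 3*(35 - 9) = 3*26 = 78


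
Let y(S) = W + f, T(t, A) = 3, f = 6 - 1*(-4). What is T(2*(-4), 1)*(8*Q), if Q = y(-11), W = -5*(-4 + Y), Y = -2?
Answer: 960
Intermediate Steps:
W = 30 (W = -5*(-4 - 2) = -5*(-6) = 30)
f = 10 (f = 6 + 4 = 10)
y(S) = 40 (y(S) = 30 + 10 = 40)
Q = 40
T(2*(-4), 1)*(8*Q) = 3*(8*40) = 3*320 = 960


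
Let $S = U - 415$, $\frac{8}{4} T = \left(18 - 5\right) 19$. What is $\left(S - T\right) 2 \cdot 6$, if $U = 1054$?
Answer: $6186$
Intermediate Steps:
$T = \frac{247}{2}$ ($T = \frac{\left(18 - 5\right) 19}{2} = \frac{13 \cdot 19}{2} = \frac{1}{2} \cdot 247 = \frac{247}{2} \approx 123.5$)
$S = 639$ ($S = 1054 - 415 = 639$)
$\left(S - T\right) 2 \cdot 6 = \left(639 - \frac{247}{2}\right) 2 \cdot 6 = \left(639 - \frac{247}{2}\right) 12 = \frac{1031}{2} \cdot 12 = 6186$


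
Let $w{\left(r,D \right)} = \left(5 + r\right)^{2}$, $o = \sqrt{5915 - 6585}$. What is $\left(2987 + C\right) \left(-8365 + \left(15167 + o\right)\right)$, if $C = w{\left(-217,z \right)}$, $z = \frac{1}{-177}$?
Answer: $326026662 + 47931 i \sqrt{670} \approx 3.2603 \cdot 10^{8} + 1.2407 \cdot 10^{6} i$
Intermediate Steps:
$z = - \frac{1}{177} \approx -0.0056497$
$o = i \sqrt{670}$ ($o = \sqrt{-670} = i \sqrt{670} \approx 25.884 i$)
$C = 44944$ ($C = \left(5 - 217\right)^{2} = \left(-212\right)^{2} = 44944$)
$\left(2987 + C\right) \left(-8365 + \left(15167 + o\right)\right) = \left(2987 + 44944\right) \left(-8365 + \left(15167 + i \sqrt{670}\right)\right) = 47931 \left(6802 + i \sqrt{670}\right) = 326026662 + 47931 i \sqrt{670}$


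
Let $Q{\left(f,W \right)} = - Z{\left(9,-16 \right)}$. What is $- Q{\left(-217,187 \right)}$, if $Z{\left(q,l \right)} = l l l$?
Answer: $-4096$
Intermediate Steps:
$Z{\left(q,l \right)} = l^{3}$ ($Z{\left(q,l \right)} = l^{2} l = l^{3}$)
$Q{\left(f,W \right)} = 4096$ ($Q{\left(f,W \right)} = - \left(-16\right)^{3} = \left(-1\right) \left(-4096\right) = 4096$)
$- Q{\left(-217,187 \right)} = \left(-1\right) 4096 = -4096$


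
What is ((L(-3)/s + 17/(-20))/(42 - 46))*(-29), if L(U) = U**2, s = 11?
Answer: -203/880 ≈ -0.23068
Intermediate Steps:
((L(-3)/s + 17/(-20))/(42 - 46))*(-29) = (((-3)**2/11 + 17/(-20))/(42 - 46))*(-29) = ((9*(1/11) + 17*(-1/20))/(-4))*(-29) = -(9/11 - 17/20)/4*(-29) = -1/4*(-7/220)*(-29) = (7/880)*(-29) = -203/880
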